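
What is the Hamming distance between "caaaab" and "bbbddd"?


Comparing "caaaab" and "bbbddd" position by position:
  Position 0: 'c' vs 'b' => differ
  Position 1: 'a' vs 'b' => differ
  Position 2: 'a' vs 'b' => differ
  Position 3: 'a' vs 'd' => differ
  Position 4: 'a' vs 'd' => differ
  Position 5: 'b' vs 'd' => differ
Total differences (Hamming distance): 6

6


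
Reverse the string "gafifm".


Input: gafifm
Reading characters right to left:
  Position 5: 'm'
  Position 4: 'f'
  Position 3: 'i'
  Position 2: 'f'
  Position 1: 'a'
  Position 0: 'g'
Reversed: mfifag

mfifag


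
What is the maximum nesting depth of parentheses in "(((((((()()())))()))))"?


Input: "(((((((()()())))()))))"
Tracking depth:
  Position 0 '(': depth becomes 1
  Position 1 '(': depth becomes 2
  Position 2 '(': depth becomes 3
  Position 3 '(': depth becomes 4
  Position 4 '(': depth becomes 5
  Position 5 '(': depth becomes 6
  Position 6 '(': depth becomes 7
  Position 7 '(': depth becomes 8
  Position 8 ')': depth becomes 7
  Position 9 '(': depth becomes 8
  Position 10 ')': depth becomes 7
  Position 11 '(': depth becomes 8
  Position 12 ')': depth becomes 7
  Position 13 ')': depth becomes 6
  Position 14 ')': depth becomes 5
  Position 15 ')': depth becomes 4
  Position 16 '(': depth becomes 5
  Position 17 ')': depth becomes 4
  Position 18 ')': depth becomes 3
  Position 19 ')': depth becomes 2
  Position 20 ')': depth becomes 1
  Position 21 ')': depth becomes 0
Maximum depth reached: 8

8


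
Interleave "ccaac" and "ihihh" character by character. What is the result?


Interleaving "ccaac" and "ihihh":
  Position 0: 'c' from first, 'i' from second => "ci"
  Position 1: 'c' from first, 'h' from second => "ch"
  Position 2: 'a' from first, 'i' from second => "ai"
  Position 3: 'a' from first, 'h' from second => "ah"
  Position 4: 'c' from first, 'h' from second => "ch"
Result: cichaiahch

cichaiahch


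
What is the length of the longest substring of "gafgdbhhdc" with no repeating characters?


Input: "gafgdbhhdc"
Sliding window (track last position of each char):
  Position 0 ('g'): window [0,0] length 1 -- new best
  Position 1 ('a'): window [0,1] length 2 -- new best
  Position 2 ('f'): window [0,2] length 3 -- new best
  Position 3 ('g'): repeat (last at 0), move window start to 1
  Position 3 ('g'): window [1,3] length 3
  Position 4 ('d'): window [1,4] length 4 -- new best
  Position 5 ('b'): window [1,5] length 5 -- new best
  Position 6 ('h'): window [1,6] length 6 -- new best
  Position 7 ('h'): repeat (last at 6), move window start to 7
  Position 7 ('h'): window [7,7] length 1
  Position 8 ('d'): window [7,8] length 2
  Position 9 ('c'): window [7,9] length 3
Longest substring with no repeats: "afgdbh" with length 6

6


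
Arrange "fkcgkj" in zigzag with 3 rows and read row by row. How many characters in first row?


Zigzag "fkcgkj" into 3 rows:
Placing characters:
  'f' => row 0
  'k' => row 1
  'c' => row 2
  'g' => row 1
  'k' => row 0
  'j' => row 1
Rows:
  Row 0: "fk"
  Row 1: "kgj"
  Row 2: "c"
First row length: 2

2


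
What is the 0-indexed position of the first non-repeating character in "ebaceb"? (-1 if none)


Input: ebaceb
Character frequencies:
  'a': 1
  'b': 2
  'c': 1
  'e': 2
Scanning left to right for freq == 1:
  Position 0 ('e'): freq=2, skip
  Position 1 ('b'): freq=2, skip
  Position 2 ('a'): unique! => answer = 2

2


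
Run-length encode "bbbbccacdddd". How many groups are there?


Input: bbbbccacdddd
Scanning for consecutive runs:
  Group 1: 'b' x 4 (positions 0-3)
  Group 2: 'c' x 2 (positions 4-5)
  Group 3: 'a' x 1 (positions 6-6)
  Group 4: 'c' x 1 (positions 7-7)
  Group 5: 'd' x 4 (positions 8-11)
Total groups: 5

5


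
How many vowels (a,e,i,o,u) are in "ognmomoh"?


Input: ognmomoh
Checking each character:
  'o' at position 0: vowel (running total: 1)
  'g' at position 1: consonant
  'n' at position 2: consonant
  'm' at position 3: consonant
  'o' at position 4: vowel (running total: 2)
  'm' at position 5: consonant
  'o' at position 6: vowel (running total: 3)
  'h' at position 7: consonant
Total vowels: 3

3


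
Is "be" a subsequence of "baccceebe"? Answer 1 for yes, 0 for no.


Check if "be" is a subsequence of "baccceebe"
Greedy scan:
  Position 0 ('b'): matches sub[0] = 'b'
  Position 1 ('a'): no match needed
  Position 2 ('c'): no match needed
  Position 3 ('c'): no match needed
  Position 4 ('c'): no match needed
  Position 5 ('e'): matches sub[1] = 'e'
  Position 6 ('e'): no match needed
  Position 7 ('b'): no match needed
  Position 8 ('e'): no match needed
All 2 characters matched => is a subsequence

1


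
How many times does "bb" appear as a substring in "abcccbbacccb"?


Searching for "bb" in "abcccbbacccb"
Scanning each position:
  Position 0: "ab" => no
  Position 1: "bc" => no
  Position 2: "cc" => no
  Position 3: "cc" => no
  Position 4: "cb" => no
  Position 5: "bb" => MATCH
  Position 6: "ba" => no
  Position 7: "ac" => no
  Position 8: "cc" => no
  Position 9: "cc" => no
  Position 10: "cb" => no
Total occurrences: 1

1


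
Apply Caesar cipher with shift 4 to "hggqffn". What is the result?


Caesar cipher: shift "hggqffn" by 4
  'h' (pos 7) + 4 = pos 11 = 'l'
  'g' (pos 6) + 4 = pos 10 = 'k'
  'g' (pos 6) + 4 = pos 10 = 'k'
  'q' (pos 16) + 4 = pos 20 = 'u'
  'f' (pos 5) + 4 = pos 9 = 'j'
  'f' (pos 5) + 4 = pos 9 = 'j'
  'n' (pos 13) + 4 = pos 17 = 'r'
Result: lkkujjr

lkkujjr


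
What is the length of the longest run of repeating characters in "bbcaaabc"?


Input: "bbcaaabc"
Scanning for longest run:
  Position 1 ('b'): continues run of 'b', length=2
  Position 2 ('c'): new char, reset run to 1
  Position 3 ('a'): new char, reset run to 1
  Position 4 ('a'): continues run of 'a', length=2
  Position 5 ('a'): continues run of 'a', length=3
  Position 6 ('b'): new char, reset run to 1
  Position 7 ('c'): new char, reset run to 1
Longest run: 'a' with length 3

3


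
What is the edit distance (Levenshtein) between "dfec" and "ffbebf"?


Computing edit distance: "dfec" -> "ffbebf"
DP table:
           f    f    b    e    b    f
      0    1    2    3    4    5    6
  d   1    1    2    3    4    5    6
  f   2    1    1    2    3    4    5
  e   3    2    2    2    2    3    4
  c   4    3    3    3    3    3    4
Edit distance = dp[4][6] = 4

4


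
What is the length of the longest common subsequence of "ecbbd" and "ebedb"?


LCS of "ecbbd" and "ebedb"
DP table:
           e    b    e    d    b
      0    0    0    0    0    0
  e   0    1    1    1    1    1
  c   0    1    1    1    1    1
  b   0    1    2    2    2    2
  b   0    1    2    2    2    3
  d   0    1    2    2    3    3
LCS length = dp[5][5] = 3

3


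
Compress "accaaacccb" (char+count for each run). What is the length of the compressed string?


Input: accaaacccb
Runs:
  'a' x 1 => "a1"
  'c' x 2 => "c2"
  'a' x 3 => "a3"
  'c' x 3 => "c3"
  'b' x 1 => "b1"
Compressed: "a1c2a3c3b1"
Compressed length: 10

10


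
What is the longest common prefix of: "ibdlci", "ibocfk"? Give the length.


Words: ibdlci, ibocfk
  Position 0: all 'i' => match
  Position 1: all 'b' => match
  Position 2: ('d', 'o') => mismatch, stop
LCP = "ib" (length 2)

2


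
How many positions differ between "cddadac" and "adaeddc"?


Comparing "cddadac" and "adaeddc" position by position:
  Position 0: 'c' vs 'a' => DIFFER
  Position 1: 'd' vs 'd' => same
  Position 2: 'd' vs 'a' => DIFFER
  Position 3: 'a' vs 'e' => DIFFER
  Position 4: 'd' vs 'd' => same
  Position 5: 'a' vs 'd' => DIFFER
  Position 6: 'c' vs 'c' => same
Positions that differ: 4

4


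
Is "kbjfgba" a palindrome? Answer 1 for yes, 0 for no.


Input: kbjfgba
Reversed: abgfjbk
  Compare pos 0 ('k') with pos 6 ('a'): MISMATCH
  Compare pos 1 ('b') with pos 5 ('b'): match
  Compare pos 2 ('j') with pos 4 ('g'): MISMATCH
Result: not a palindrome

0


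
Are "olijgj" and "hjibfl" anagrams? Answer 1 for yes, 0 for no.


Strings: "olijgj", "hjibfl"
Sorted first:  gijjlo
Sorted second: bfhijl
Differ at position 0: 'g' vs 'b' => not anagrams

0


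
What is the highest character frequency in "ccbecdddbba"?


Input: ccbecdddbba
Character counts:
  'a': 1
  'b': 3
  'c': 3
  'd': 3
  'e': 1
Maximum frequency: 3

3


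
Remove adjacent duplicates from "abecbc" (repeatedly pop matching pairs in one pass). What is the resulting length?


Input: abecbc
Stack-based adjacent duplicate removal:
  Read 'a': push. Stack: a
  Read 'b': push. Stack: ab
  Read 'e': push. Stack: abe
  Read 'c': push. Stack: abec
  Read 'b': push. Stack: abecb
  Read 'c': push. Stack: abecbc
Final stack: "abecbc" (length 6)

6


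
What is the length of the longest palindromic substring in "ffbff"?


Input: "ffbff"
Checking substrings for palindromes:
  [0:5] "ffbff" (len 5) => palindrome
  [1:4] "fbf" (len 3) => palindrome
  [0:2] "ff" (len 2) => palindrome
  [3:5] "ff" (len 2) => palindrome
Longest palindromic substring: "ffbff" with length 5

5


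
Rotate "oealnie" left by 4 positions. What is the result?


Input: "oealnie", rotate left by 4
First 4 characters: "oeal"
Remaining characters: "nie"
Concatenate remaining + first: "nie" + "oeal" = "nieoeal"

nieoeal


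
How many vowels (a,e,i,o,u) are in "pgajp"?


Input: pgajp
Checking each character:
  'p' at position 0: consonant
  'g' at position 1: consonant
  'a' at position 2: vowel (running total: 1)
  'j' at position 3: consonant
  'p' at position 4: consonant
Total vowels: 1

1


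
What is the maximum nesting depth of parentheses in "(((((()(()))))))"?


Input: "(((((()(()))))))"
Tracking depth:
  Position 0 '(': depth becomes 1
  Position 1 '(': depth becomes 2
  Position 2 '(': depth becomes 3
  Position 3 '(': depth becomes 4
  Position 4 '(': depth becomes 5
  Position 5 '(': depth becomes 6
  Position 6 ')': depth becomes 5
  Position 7 '(': depth becomes 6
  Position 8 '(': depth becomes 7
  Position 9 ')': depth becomes 6
  Position 10 ')': depth becomes 5
  Position 11 ')': depth becomes 4
  Position 12 ')': depth becomes 3
  Position 13 ')': depth becomes 2
  Position 14 ')': depth becomes 1
  Position 15 ')': depth becomes 0
Maximum depth reached: 7

7


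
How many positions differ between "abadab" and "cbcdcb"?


Comparing "abadab" and "cbcdcb" position by position:
  Position 0: 'a' vs 'c' => DIFFER
  Position 1: 'b' vs 'b' => same
  Position 2: 'a' vs 'c' => DIFFER
  Position 3: 'd' vs 'd' => same
  Position 4: 'a' vs 'c' => DIFFER
  Position 5: 'b' vs 'b' => same
Positions that differ: 3

3


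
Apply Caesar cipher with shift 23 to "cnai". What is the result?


Caesar cipher: shift "cnai" by 23
  'c' (pos 2) + 23 = pos 25 = 'z'
  'n' (pos 13) + 23 = pos 10 = 'k'
  'a' (pos 0) + 23 = pos 23 = 'x'
  'i' (pos 8) + 23 = pos 5 = 'f'
Result: zkxf

zkxf


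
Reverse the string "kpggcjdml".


Input: kpggcjdml
Reading characters right to left:
  Position 8: 'l'
  Position 7: 'm'
  Position 6: 'd'
  Position 5: 'j'
  Position 4: 'c'
  Position 3: 'g'
  Position 2: 'g'
  Position 1: 'p'
  Position 0: 'k'
Reversed: lmdjcggpk

lmdjcggpk


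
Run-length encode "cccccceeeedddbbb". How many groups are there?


Input: cccccceeeedddbbb
Scanning for consecutive runs:
  Group 1: 'c' x 6 (positions 0-5)
  Group 2: 'e' x 4 (positions 6-9)
  Group 3: 'd' x 3 (positions 10-12)
  Group 4: 'b' x 3 (positions 13-15)
Total groups: 4

4


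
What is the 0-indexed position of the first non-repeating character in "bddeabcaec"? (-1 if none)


Input: bddeabcaec
Character frequencies:
  'a': 2
  'b': 2
  'c': 2
  'd': 2
  'e': 2
Scanning left to right for freq == 1:
  Position 0 ('b'): freq=2, skip
  Position 1 ('d'): freq=2, skip
  Position 2 ('d'): freq=2, skip
  Position 3 ('e'): freq=2, skip
  Position 4 ('a'): freq=2, skip
  Position 5 ('b'): freq=2, skip
  Position 6 ('c'): freq=2, skip
  Position 7 ('a'): freq=2, skip
  Position 8 ('e'): freq=2, skip
  Position 9 ('c'): freq=2, skip
  No unique character found => answer = -1

-1


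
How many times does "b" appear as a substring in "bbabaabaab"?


Searching for "b" in "bbabaabaab"
Scanning each position:
  Position 0: "b" => MATCH
  Position 1: "b" => MATCH
  Position 2: "a" => no
  Position 3: "b" => MATCH
  Position 4: "a" => no
  Position 5: "a" => no
  Position 6: "b" => MATCH
  Position 7: "a" => no
  Position 8: "a" => no
  Position 9: "b" => MATCH
Total occurrences: 5

5


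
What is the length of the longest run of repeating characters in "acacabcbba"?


Input: "acacabcbba"
Scanning for longest run:
  Position 1 ('c'): new char, reset run to 1
  Position 2 ('a'): new char, reset run to 1
  Position 3 ('c'): new char, reset run to 1
  Position 4 ('a'): new char, reset run to 1
  Position 5 ('b'): new char, reset run to 1
  Position 6 ('c'): new char, reset run to 1
  Position 7 ('b'): new char, reset run to 1
  Position 8 ('b'): continues run of 'b', length=2
  Position 9 ('a'): new char, reset run to 1
Longest run: 'b' with length 2

2


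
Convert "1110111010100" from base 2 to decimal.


Input: "1110111010100" in base 2
Positional expansion:
  Digit '1' (value 1) x 2^12 = 4096
  Digit '1' (value 1) x 2^11 = 2048
  Digit '1' (value 1) x 2^10 = 1024
  Digit '0' (value 0) x 2^9 = 0
  Digit '1' (value 1) x 2^8 = 256
  Digit '1' (value 1) x 2^7 = 128
  Digit '1' (value 1) x 2^6 = 64
  Digit '0' (value 0) x 2^5 = 0
  Digit '1' (value 1) x 2^4 = 16
  Digit '0' (value 0) x 2^3 = 0
  Digit '1' (value 1) x 2^2 = 4
  Digit '0' (value 0) x 2^1 = 0
  Digit '0' (value 0) x 2^0 = 0
Sum = 7636

7636


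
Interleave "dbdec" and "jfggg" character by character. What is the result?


Interleaving "dbdec" and "jfggg":
  Position 0: 'd' from first, 'j' from second => "dj"
  Position 1: 'b' from first, 'f' from second => "bf"
  Position 2: 'd' from first, 'g' from second => "dg"
  Position 3: 'e' from first, 'g' from second => "eg"
  Position 4: 'c' from first, 'g' from second => "cg"
Result: djbfdgegcg

djbfdgegcg


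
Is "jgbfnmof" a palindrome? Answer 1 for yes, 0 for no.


Input: jgbfnmof
Reversed: fomnfbgj
  Compare pos 0 ('j') with pos 7 ('f'): MISMATCH
  Compare pos 1 ('g') with pos 6 ('o'): MISMATCH
  Compare pos 2 ('b') with pos 5 ('m'): MISMATCH
  Compare pos 3 ('f') with pos 4 ('n'): MISMATCH
Result: not a palindrome

0


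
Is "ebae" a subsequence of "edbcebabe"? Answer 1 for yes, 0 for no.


Check if "ebae" is a subsequence of "edbcebabe"
Greedy scan:
  Position 0 ('e'): matches sub[0] = 'e'
  Position 1 ('d'): no match needed
  Position 2 ('b'): matches sub[1] = 'b'
  Position 3 ('c'): no match needed
  Position 4 ('e'): no match needed
  Position 5 ('b'): no match needed
  Position 6 ('a'): matches sub[2] = 'a'
  Position 7 ('b'): no match needed
  Position 8 ('e'): matches sub[3] = 'e'
All 4 characters matched => is a subsequence

1


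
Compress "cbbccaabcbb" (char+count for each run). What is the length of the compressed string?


Input: cbbccaabcbb
Runs:
  'c' x 1 => "c1"
  'b' x 2 => "b2"
  'c' x 2 => "c2"
  'a' x 2 => "a2"
  'b' x 1 => "b1"
  'c' x 1 => "c1"
  'b' x 2 => "b2"
Compressed: "c1b2c2a2b1c1b2"
Compressed length: 14

14


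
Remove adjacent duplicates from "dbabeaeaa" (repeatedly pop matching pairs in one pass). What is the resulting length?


Input: dbabeaeaa
Stack-based adjacent duplicate removal:
  Read 'd': push. Stack: d
  Read 'b': push. Stack: db
  Read 'a': push. Stack: dba
  Read 'b': push. Stack: dbab
  Read 'e': push. Stack: dbabe
  Read 'a': push. Stack: dbabea
  Read 'e': push. Stack: dbabeae
  Read 'a': push. Stack: dbabeaea
  Read 'a': matches stack top 'a' => pop. Stack: dbabeae
Final stack: "dbabeae" (length 7)

7


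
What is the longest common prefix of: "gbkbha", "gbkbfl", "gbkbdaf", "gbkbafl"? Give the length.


Words: gbkbha, gbkbfl, gbkbdaf, gbkbafl
  Position 0: all 'g' => match
  Position 1: all 'b' => match
  Position 2: all 'k' => match
  Position 3: all 'b' => match
  Position 4: ('h', 'f', 'd', 'a') => mismatch, stop
LCP = "gbkb" (length 4)

4


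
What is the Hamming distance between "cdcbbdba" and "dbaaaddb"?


Comparing "cdcbbdba" and "dbaaaddb" position by position:
  Position 0: 'c' vs 'd' => differ
  Position 1: 'd' vs 'b' => differ
  Position 2: 'c' vs 'a' => differ
  Position 3: 'b' vs 'a' => differ
  Position 4: 'b' vs 'a' => differ
  Position 5: 'd' vs 'd' => same
  Position 6: 'b' vs 'd' => differ
  Position 7: 'a' vs 'b' => differ
Total differences (Hamming distance): 7

7


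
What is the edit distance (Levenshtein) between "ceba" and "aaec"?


Computing edit distance: "ceba" -> "aaec"
DP table:
           a    a    e    c
      0    1    2    3    4
  c   1    1    2    3    3
  e   2    2    2    2    3
  b   3    3    3    3    3
  a   4    3    3    4    4
Edit distance = dp[4][4] = 4

4


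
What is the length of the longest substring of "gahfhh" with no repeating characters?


Input: "gahfhh"
Sliding window (track last position of each char):
  Position 0 ('g'): window [0,0] length 1 -- new best
  Position 1 ('a'): window [0,1] length 2 -- new best
  Position 2 ('h'): window [0,2] length 3 -- new best
  Position 3 ('f'): window [0,3] length 4 -- new best
  Position 4 ('h'): repeat (last at 2), move window start to 3
  Position 4 ('h'): window [3,4] length 2
  Position 5 ('h'): repeat (last at 4), move window start to 5
  Position 5 ('h'): window [5,5] length 1
Longest substring with no repeats: "gahf" with length 4

4


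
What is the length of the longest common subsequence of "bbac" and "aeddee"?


LCS of "bbac" and "aeddee"
DP table:
           a    e    d    d    e    e
      0    0    0    0    0    0    0
  b   0    0    0    0    0    0    0
  b   0    0    0    0    0    0    0
  a   0    1    1    1    1    1    1
  c   0    1    1    1    1    1    1
LCS length = dp[4][6] = 1

1


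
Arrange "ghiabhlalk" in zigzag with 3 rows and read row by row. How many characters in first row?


Zigzag "ghiabhlalk" into 3 rows:
Placing characters:
  'g' => row 0
  'h' => row 1
  'i' => row 2
  'a' => row 1
  'b' => row 0
  'h' => row 1
  'l' => row 2
  'a' => row 1
  'l' => row 0
  'k' => row 1
Rows:
  Row 0: "gbl"
  Row 1: "hahak"
  Row 2: "il"
First row length: 3

3


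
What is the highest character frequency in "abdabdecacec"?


Input: abdabdecacec
Character counts:
  'a': 3
  'b': 2
  'c': 3
  'd': 2
  'e': 2
Maximum frequency: 3

3


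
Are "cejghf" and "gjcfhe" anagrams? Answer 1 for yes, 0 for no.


Strings: "cejghf", "gjcfhe"
Sorted first:  cefghj
Sorted second: cefghj
Sorted forms match => anagrams

1


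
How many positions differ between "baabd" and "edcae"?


Comparing "baabd" and "edcae" position by position:
  Position 0: 'b' vs 'e' => DIFFER
  Position 1: 'a' vs 'd' => DIFFER
  Position 2: 'a' vs 'c' => DIFFER
  Position 3: 'b' vs 'a' => DIFFER
  Position 4: 'd' vs 'e' => DIFFER
Positions that differ: 5

5


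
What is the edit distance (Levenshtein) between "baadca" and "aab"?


Computing edit distance: "baadca" -> "aab"
DP table:
           a    a    b
      0    1    2    3
  b   1    1    2    2
  a   2    1    1    2
  a   3    2    1    2
  d   4    3    2    2
  c   5    4    3    3
  a   6    5    4    4
Edit distance = dp[6][3] = 4

4


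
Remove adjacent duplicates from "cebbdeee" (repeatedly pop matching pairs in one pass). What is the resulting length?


Input: cebbdeee
Stack-based adjacent duplicate removal:
  Read 'c': push. Stack: c
  Read 'e': push. Stack: ce
  Read 'b': push. Stack: ceb
  Read 'b': matches stack top 'b' => pop. Stack: ce
  Read 'd': push. Stack: ced
  Read 'e': push. Stack: cede
  Read 'e': matches stack top 'e' => pop. Stack: ced
  Read 'e': push. Stack: cede
Final stack: "cede" (length 4)

4


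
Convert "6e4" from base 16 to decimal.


Input: "6e4" in base 16
Positional expansion:
  Digit '6' (value 6) x 16^2 = 1536
  Digit 'e' (value 14) x 16^1 = 224
  Digit '4' (value 4) x 16^0 = 4
Sum = 1764

1764


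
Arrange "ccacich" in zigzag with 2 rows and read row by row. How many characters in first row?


Zigzag "ccacich" into 2 rows:
Placing characters:
  'c' => row 0
  'c' => row 1
  'a' => row 0
  'c' => row 1
  'i' => row 0
  'c' => row 1
  'h' => row 0
Rows:
  Row 0: "caih"
  Row 1: "ccc"
First row length: 4

4


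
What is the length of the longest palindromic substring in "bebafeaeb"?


Input: "bebafeaeb"
Checking substrings for palindromes:
  [0:3] "beb" (len 3) => palindrome
  [5:8] "eae" (len 3) => palindrome
Longest palindromic substring: "beb" with length 3

3


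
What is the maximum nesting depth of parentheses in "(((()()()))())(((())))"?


Input: "(((()()()))())(((())))"
Tracking depth:
  Position 0 '(': depth becomes 1
  Position 1 '(': depth becomes 2
  Position 2 '(': depth becomes 3
  Position 3 '(': depth becomes 4
  Position 4 ')': depth becomes 3
  Position 5 '(': depth becomes 4
  Position 6 ')': depth becomes 3
  Position 7 '(': depth becomes 4
  Position 8 ')': depth becomes 3
  Position 9 ')': depth becomes 2
  Position 10 ')': depth becomes 1
  Position 11 '(': depth becomes 2
  Position 12 ')': depth becomes 1
  Position 13 ')': depth becomes 0
  Position 14 '(': depth becomes 1
  Position 15 '(': depth becomes 2
  Position 16 '(': depth becomes 3
  Position 17 '(': depth becomes 4
  Position 18 ')': depth becomes 3
  Position 19 ')': depth becomes 2
  Position 20 ')': depth becomes 1
  Position 21 ')': depth becomes 0
Maximum depth reached: 4

4


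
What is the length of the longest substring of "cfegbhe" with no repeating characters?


Input: "cfegbhe"
Sliding window (track last position of each char):
  Position 0 ('c'): window [0,0] length 1 -- new best
  Position 1 ('f'): window [0,1] length 2 -- new best
  Position 2 ('e'): window [0,2] length 3 -- new best
  Position 3 ('g'): window [0,3] length 4 -- new best
  Position 4 ('b'): window [0,4] length 5 -- new best
  Position 5 ('h'): window [0,5] length 6 -- new best
  Position 6 ('e'): repeat (last at 2), move window start to 3
  Position 6 ('e'): window [3,6] length 4
Longest substring with no repeats: "cfegbh" with length 6

6


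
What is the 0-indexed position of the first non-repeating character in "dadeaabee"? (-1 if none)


Input: dadeaabee
Character frequencies:
  'a': 3
  'b': 1
  'd': 2
  'e': 3
Scanning left to right for freq == 1:
  Position 0 ('d'): freq=2, skip
  Position 1 ('a'): freq=3, skip
  Position 2 ('d'): freq=2, skip
  Position 3 ('e'): freq=3, skip
  Position 4 ('a'): freq=3, skip
  Position 5 ('a'): freq=3, skip
  Position 6 ('b'): unique! => answer = 6

6


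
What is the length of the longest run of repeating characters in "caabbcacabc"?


Input: "caabbcacabc"
Scanning for longest run:
  Position 1 ('a'): new char, reset run to 1
  Position 2 ('a'): continues run of 'a', length=2
  Position 3 ('b'): new char, reset run to 1
  Position 4 ('b'): continues run of 'b', length=2
  Position 5 ('c'): new char, reset run to 1
  Position 6 ('a'): new char, reset run to 1
  Position 7 ('c'): new char, reset run to 1
  Position 8 ('a'): new char, reset run to 1
  Position 9 ('b'): new char, reset run to 1
  Position 10 ('c'): new char, reset run to 1
Longest run: 'a' with length 2

2


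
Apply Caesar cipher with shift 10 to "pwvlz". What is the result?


Caesar cipher: shift "pwvlz" by 10
  'p' (pos 15) + 10 = pos 25 = 'z'
  'w' (pos 22) + 10 = pos 6 = 'g'
  'v' (pos 21) + 10 = pos 5 = 'f'
  'l' (pos 11) + 10 = pos 21 = 'v'
  'z' (pos 25) + 10 = pos 9 = 'j'
Result: zgfvj

zgfvj


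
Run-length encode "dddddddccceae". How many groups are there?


Input: dddddddccceae
Scanning for consecutive runs:
  Group 1: 'd' x 7 (positions 0-6)
  Group 2: 'c' x 3 (positions 7-9)
  Group 3: 'e' x 1 (positions 10-10)
  Group 4: 'a' x 1 (positions 11-11)
  Group 5: 'e' x 1 (positions 12-12)
Total groups: 5

5


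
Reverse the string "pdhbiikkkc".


Input: pdhbiikkkc
Reading characters right to left:
  Position 9: 'c'
  Position 8: 'k'
  Position 7: 'k'
  Position 6: 'k'
  Position 5: 'i'
  Position 4: 'i'
  Position 3: 'b'
  Position 2: 'h'
  Position 1: 'd'
  Position 0: 'p'
Reversed: ckkkiibhdp

ckkkiibhdp


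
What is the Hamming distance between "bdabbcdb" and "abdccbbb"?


Comparing "bdabbcdb" and "abdccbbb" position by position:
  Position 0: 'b' vs 'a' => differ
  Position 1: 'd' vs 'b' => differ
  Position 2: 'a' vs 'd' => differ
  Position 3: 'b' vs 'c' => differ
  Position 4: 'b' vs 'c' => differ
  Position 5: 'c' vs 'b' => differ
  Position 6: 'd' vs 'b' => differ
  Position 7: 'b' vs 'b' => same
Total differences (Hamming distance): 7

7


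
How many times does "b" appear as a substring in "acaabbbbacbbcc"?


Searching for "b" in "acaabbbbacbbcc"
Scanning each position:
  Position 0: "a" => no
  Position 1: "c" => no
  Position 2: "a" => no
  Position 3: "a" => no
  Position 4: "b" => MATCH
  Position 5: "b" => MATCH
  Position 6: "b" => MATCH
  Position 7: "b" => MATCH
  Position 8: "a" => no
  Position 9: "c" => no
  Position 10: "b" => MATCH
  Position 11: "b" => MATCH
  Position 12: "c" => no
  Position 13: "c" => no
Total occurrences: 6

6


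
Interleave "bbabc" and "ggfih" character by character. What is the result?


Interleaving "bbabc" and "ggfih":
  Position 0: 'b' from first, 'g' from second => "bg"
  Position 1: 'b' from first, 'g' from second => "bg"
  Position 2: 'a' from first, 'f' from second => "af"
  Position 3: 'b' from first, 'i' from second => "bi"
  Position 4: 'c' from first, 'h' from second => "ch"
Result: bgbgafbich

bgbgafbich


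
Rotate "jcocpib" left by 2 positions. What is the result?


Input: "jcocpib", rotate left by 2
First 2 characters: "jc"
Remaining characters: "ocpib"
Concatenate remaining + first: "ocpib" + "jc" = "ocpibjc"

ocpibjc


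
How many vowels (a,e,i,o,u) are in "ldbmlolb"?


Input: ldbmlolb
Checking each character:
  'l' at position 0: consonant
  'd' at position 1: consonant
  'b' at position 2: consonant
  'm' at position 3: consonant
  'l' at position 4: consonant
  'o' at position 5: vowel (running total: 1)
  'l' at position 6: consonant
  'b' at position 7: consonant
Total vowels: 1

1


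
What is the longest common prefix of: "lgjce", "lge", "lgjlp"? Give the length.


Words: lgjce, lge, lgjlp
  Position 0: all 'l' => match
  Position 1: all 'g' => match
  Position 2: ('j', 'e', 'j') => mismatch, stop
LCP = "lg" (length 2)

2


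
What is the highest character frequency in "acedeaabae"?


Input: acedeaabae
Character counts:
  'a': 4
  'b': 1
  'c': 1
  'd': 1
  'e': 3
Maximum frequency: 4

4


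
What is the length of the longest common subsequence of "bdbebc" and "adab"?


LCS of "bdbebc" and "adab"
DP table:
           a    d    a    b
      0    0    0    0    0
  b   0    0    0    0    1
  d   0    0    1    1    1
  b   0    0    1    1    2
  e   0    0    1    1    2
  b   0    0    1    1    2
  c   0    0    1    1    2
LCS length = dp[6][4] = 2

2


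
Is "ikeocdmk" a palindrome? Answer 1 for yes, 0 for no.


Input: ikeocdmk
Reversed: kmdcoeki
  Compare pos 0 ('i') with pos 7 ('k'): MISMATCH
  Compare pos 1 ('k') with pos 6 ('m'): MISMATCH
  Compare pos 2 ('e') with pos 5 ('d'): MISMATCH
  Compare pos 3 ('o') with pos 4 ('c'): MISMATCH
Result: not a palindrome

0


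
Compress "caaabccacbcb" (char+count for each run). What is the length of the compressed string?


Input: caaabccacbcb
Runs:
  'c' x 1 => "c1"
  'a' x 3 => "a3"
  'b' x 1 => "b1"
  'c' x 2 => "c2"
  'a' x 1 => "a1"
  'c' x 1 => "c1"
  'b' x 1 => "b1"
  'c' x 1 => "c1"
  'b' x 1 => "b1"
Compressed: "c1a3b1c2a1c1b1c1b1"
Compressed length: 18

18


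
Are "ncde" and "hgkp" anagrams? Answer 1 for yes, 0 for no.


Strings: "ncde", "hgkp"
Sorted first:  cden
Sorted second: ghkp
Differ at position 0: 'c' vs 'g' => not anagrams

0


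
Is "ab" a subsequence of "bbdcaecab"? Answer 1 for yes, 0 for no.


Check if "ab" is a subsequence of "bbdcaecab"
Greedy scan:
  Position 0 ('b'): no match needed
  Position 1 ('b'): no match needed
  Position 2 ('d'): no match needed
  Position 3 ('c'): no match needed
  Position 4 ('a'): matches sub[0] = 'a'
  Position 5 ('e'): no match needed
  Position 6 ('c'): no match needed
  Position 7 ('a'): no match needed
  Position 8 ('b'): matches sub[1] = 'b'
All 2 characters matched => is a subsequence

1


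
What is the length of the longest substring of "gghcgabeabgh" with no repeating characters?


Input: "gghcgabeabgh"
Sliding window (track last position of each char):
  Position 0 ('g'): window [0,0] length 1 -- new best
  Position 1 ('g'): repeat (last at 0), move window start to 1
  Position 1 ('g'): window [1,1] length 1
  Position 2 ('h'): window [1,2] length 2 -- new best
  Position 3 ('c'): window [1,3] length 3 -- new best
  Position 4 ('g'): repeat (last at 1), move window start to 2
  Position 4 ('g'): window [2,4] length 3
  Position 5 ('a'): window [2,5] length 4 -- new best
  Position 6 ('b'): window [2,6] length 5 -- new best
  Position 7 ('e'): window [2,7] length 6 -- new best
  Position 8 ('a'): repeat (last at 5), move window start to 6
  Position 8 ('a'): window [6,8] length 3
  Position 9 ('b'): repeat (last at 6), move window start to 7
  Position 9 ('b'): window [7,9] length 3
  Position 10 ('g'): window [7,10] length 4
  Position 11 ('h'): window [7,11] length 5
Longest substring with no repeats: "hcgabe" with length 6

6


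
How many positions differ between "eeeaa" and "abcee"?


Comparing "eeeaa" and "abcee" position by position:
  Position 0: 'e' vs 'a' => DIFFER
  Position 1: 'e' vs 'b' => DIFFER
  Position 2: 'e' vs 'c' => DIFFER
  Position 3: 'a' vs 'e' => DIFFER
  Position 4: 'a' vs 'e' => DIFFER
Positions that differ: 5

5


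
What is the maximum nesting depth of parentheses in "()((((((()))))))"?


Input: "()((((((()))))))"
Tracking depth:
  Position 0 '(': depth becomes 1
  Position 1 ')': depth becomes 0
  Position 2 '(': depth becomes 1
  Position 3 '(': depth becomes 2
  Position 4 '(': depth becomes 3
  Position 5 '(': depth becomes 4
  Position 6 '(': depth becomes 5
  Position 7 '(': depth becomes 6
  Position 8 '(': depth becomes 7
  Position 9 ')': depth becomes 6
  Position 10 ')': depth becomes 5
  Position 11 ')': depth becomes 4
  Position 12 ')': depth becomes 3
  Position 13 ')': depth becomes 2
  Position 14 ')': depth becomes 1
  Position 15 ')': depth becomes 0
Maximum depth reached: 7

7


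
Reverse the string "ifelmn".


Input: ifelmn
Reading characters right to left:
  Position 5: 'n'
  Position 4: 'm'
  Position 3: 'l'
  Position 2: 'e'
  Position 1: 'f'
  Position 0: 'i'
Reversed: nmlefi

nmlefi


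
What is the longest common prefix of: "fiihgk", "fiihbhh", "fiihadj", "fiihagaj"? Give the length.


Words: fiihgk, fiihbhh, fiihadj, fiihagaj
  Position 0: all 'f' => match
  Position 1: all 'i' => match
  Position 2: all 'i' => match
  Position 3: all 'h' => match
  Position 4: ('g', 'b', 'a', 'a') => mismatch, stop
LCP = "fiih" (length 4)

4


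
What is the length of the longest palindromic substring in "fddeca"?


Input: "fddeca"
Checking substrings for palindromes:
  [1:3] "dd" (len 2) => palindrome
Longest palindromic substring: "dd" with length 2

2


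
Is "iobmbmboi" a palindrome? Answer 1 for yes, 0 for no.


Input: iobmbmboi
Reversed: iobmbmboi
  Compare pos 0 ('i') with pos 8 ('i'): match
  Compare pos 1 ('o') with pos 7 ('o'): match
  Compare pos 2 ('b') with pos 6 ('b'): match
  Compare pos 3 ('m') with pos 5 ('m'): match
Result: palindrome

1


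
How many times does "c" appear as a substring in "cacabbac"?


Searching for "c" in "cacabbac"
Scanning each position:
  Position 0: "c" => MATCH
  Position 1: "a" => no
  Position 2: "c" => MATCH
  Position 3: "a" => no
  Position 4: "b" => no
  Position 5: "b" => no
  Position 6: "a" => no
  Position 7: "c" => MATCH
Total occurrences: 3

3


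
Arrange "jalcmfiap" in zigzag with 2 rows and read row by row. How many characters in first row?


Zigzag "jalcmfiap" into 2 rows:
Placing characters:
  'j' => row 0
  'a' => row 1
  'l' => row 0
  'c' => row 1
  'm' => row 0
  'f' => row 1
  'i' => row 0
  'a' => row 1
  'p' => row 0
Rows:
  Row 0: "jlmip"
  Row 1: "acfa"
First row length: 5

5


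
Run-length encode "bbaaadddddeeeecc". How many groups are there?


Input: bbaaadddddeeeecc
Scanning for consecutive runs:
  Group 1: 'b' x 2 (positions 0-1)
  Group 2: 'a' x 3 (positions 2-4)
  Group 3: 'd' x 5 (positions 5-9)
  Group 4: 'e' x 4 (positions 10-13)
  Group 5: 'c' x 2 (positions 14-15)
Total groups: 5

5


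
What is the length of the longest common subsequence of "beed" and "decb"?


LCS of "beed" and "decb"
DP table:
           d    e    c    b
      0    0    0    0    0
  b   0    0    0    0    1
  e   0    0    1    1    1
  e   0    0    1    1    1
  d   0    1    1    1    1
LCS length = dp[4][4] = 1

1


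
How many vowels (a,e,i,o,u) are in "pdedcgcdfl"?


Input: pdedcgcdfl
Checking each character:
  'p' at position 0: consonant
  'd' at position 1: consonant
  'e' at position 2: vowel (running total: 1)
  'd' at position 3: consonant
  'c' at position 4: consonant
  'g' at position 5: consonant
  'c' at position 6: consonant
  'd' at position 7: consonant
  'f' at position 8: consonant
  'l' at position 9: consonant
Total vowels: 1

1


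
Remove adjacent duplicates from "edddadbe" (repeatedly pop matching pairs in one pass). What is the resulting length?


Input: edddadbe
Stack-based adjacent duplicate removal:
  Read 'e': push. Stack: e
  Read 'd': push. Stack: ed
  Read 'd': matches stack top 'd' => pop. Stack: e
  Read 'd': push. Stack: ed
  Read 'a': push. Stack: eda
  Read 'd': push. Stack: edad
  Read 'b': push. Stack: edadb
  Read 'e': push. Stack: edadbe
Final stack: "edadbe" (length 6)

6


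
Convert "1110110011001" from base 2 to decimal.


Input: "1110110011001" in base 2
Positional expansion:
  Digit '1' (value 1) x 2^12 = 4096
  Digit '1' (value 1) x 2^11 = 2048
  Digit '1' (value 1) x 2^10 = 1024
  Digit '0' (value 0) x 2^9 = 0
  Digit '1' (value 1) x 2^8 = 256
  Digit '1' (value 1) x 2^7 = 128
  Digit '0' (value 0) x 2^6 = 0
  Digit '0' (value 0) x 2^5 = 0
  Digit '1' (value 1) x 2^4 = 16
  Digit '1' (value 1) x 2^3 = 8
  Digit '0' (value 0) x 2^2 = 0
  Digit '0' (value 0) x 2^1 = 0
  Digit '1' (value 1) x 2^0 = 1
Sum = 7577

7577


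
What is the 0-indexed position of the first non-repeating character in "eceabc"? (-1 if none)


Input: eceabc
Character frequencies:
  'a': 1
  'b': 1
  'c': 2
  'e': 2
Scanning left to right for freq == 1:
  Position 0 ('e'): freq=2, skip
  Position 1 ('c'): freq=2, skip
  Position 2 ('e'): freq=2, skip
  Position 3 ('a'): unique! => answer = 3

3


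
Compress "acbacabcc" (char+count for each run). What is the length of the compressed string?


Input: acbacabcc
Runs:
  'a' x 1 => "a1"
  'c' x 1 => "c1"
  'b' x 1 => "b1"
  'a' x 1 => "a1"
  'c' x 1 => "c1"
  'a' x 1 => "a1"
  'b' x 1 => "b1"
  'c' x 2 => "c2"
Compressed: "a1c1b1a1c1a1b1c2"
Compressed length: 16

16


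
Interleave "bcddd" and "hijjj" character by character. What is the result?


Interleaving "bcddd" and "hijjj":
  Position 0: 'b' from first, 'h' from second => "bh"
  Position 1: 'c' from first, 'i' from second => "ci"
  Position 2: 'd' from first, 'j' from second => "dj"
  Position 3: 'd' from first, 'j' from second => "dj"
  Position 4: 'd' from first, 'j' from second => "dj"
Result: bhcidjdjdj

bhcidjdjdj


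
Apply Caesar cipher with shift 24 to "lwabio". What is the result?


Caesar cipher: shift "lwabio" by 24
  'l' (pos 11) + 24 = pos 9 = 'j'
  'w' (pos 22) + 24 = pos 20 = 'u'
  'a' (pos 0) + 24 = pos 24 = 'y'
  'b' (pos 1) + 24 = pos 25 = 'z'
  'i' (pos 8) + 24 = pos 6 = 'g'
  'o' (pos 14) + 24 = pos 12 = 'm'
Result: juyzgm

juyzgm


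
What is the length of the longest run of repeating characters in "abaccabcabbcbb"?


Input: "abaccabcabbcbb"
Scanning for longest run:
  Position 1 ('b'): new char, reset run to 1
  Position 2 ('a'): new char, reset run to 1
  Position 3 ('c'): new char, reset run to 1
  Position 4 ('c'): continues run of 'c', length=2
  Position 5 ('a'): new char, reset run to 1
  Position 6 ('b'): new char, reset run to 1
  Position 7 ('c'): new char, reset run to 1
  Position 8 ('a'): new char, reset run to 1
  Position 9 ('b'): new char, reset run to 1
  Position 10 ('b'): continues run of 'b', length=2
  Position 11 ('c'): new char, reset run to 1
  Position 12 ('b'): new char, reset run to 1
  Position 13 ('b'): continues run of 'b', length=2
Longest run: 'c' with length 2

2


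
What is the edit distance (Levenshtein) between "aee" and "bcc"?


Computing edit distance: "aee" -> "bcc"
DP table:
           b    c    c
      0    1    2    3
  a   1    1    2    3
  e   2    2    2    3
  e   3    3    3    3
Edit distance = dp[3][3] = 3

3


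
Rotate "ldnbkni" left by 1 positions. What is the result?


Input: "ldnbkni", rotate left by 1
First 1 characters: "l"
Remaining characters: "dnbkni"
Concatenate remaining + first: "dnbkni" + "l" = "dnbknil"

dnbknil


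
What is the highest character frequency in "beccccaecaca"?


Input: beccccaecaca
Character counts:
  'a': 3
  'b': 1
  'c': 6
  'e': 2
Maximum frequency: 6

6


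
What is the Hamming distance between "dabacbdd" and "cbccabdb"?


Comparing "dabacbdd" and "cbccabdb" position by position:
  Position 0: 'd' vs 'c' => differ
  Position 1: 'a' vs 'b' => differ
  Position 2: 'b' vs 'c' => differ
  Position 3: 'a' vs 'c' => differ
  Position 4: 'c' vs 'a' => differ
  Position 5: 'b' vs 'b' => same
  Position 6: 'd' vs 'd' => same
  Position 7: 'd' vs 'b' => differ
Total differences (Hamming distance): 6

6


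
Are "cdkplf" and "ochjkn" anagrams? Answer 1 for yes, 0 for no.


Strings: "cdkplf", "ochjkn"
Sorted first:  cdfklp
Sorted second: chjkno
Differ at position 1: 'd' vs 'h' => not anagrams

0


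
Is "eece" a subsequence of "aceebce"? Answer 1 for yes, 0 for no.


Check if "eece" is a subsequence of "aceebce"
Greedy scan:
  Position 0 ('a'): no match needed
  Position 1 ('c'): no match needed
  Position 2 ('e'): matches sub[0] = 'e'
  Position 3 ('e'): matches sub[1] = 'e'
  Position 4 ('b'): no match needed
  Position 5 ('c'): matches sub[2] = 'c'
  Position 6 ('e'): matches sub[3] = 'e'
All 4 characters matched => is a subsequence

1


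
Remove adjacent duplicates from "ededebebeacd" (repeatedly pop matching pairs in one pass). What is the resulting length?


Input: ededebebeacd
Stack-based adjacent duplicate removal:
  Read 'e': push. Stack: e
  Read 'd': push. Stack: ed
  Read 'e': push. Stack: ede
  Read 'd': push. Stack: eded
  Read 'e': push. Stack: edede
  Read 'b': push. Stack: ededeb
  Read 'e': push. Stack: ededebe
  Read 'b': push. Stack: ededebeb
  Read 'e': push. Stack: ededebebe
  Read 'a': push. Stack: ededebebea
  Read 'c': push. Stack: ededebebeac
  Read 'd': push. Stack: ededebebeacd
Final stack: "ededebebeacd" (length 12)

12


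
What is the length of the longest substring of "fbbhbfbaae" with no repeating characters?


Input: "fbbhbfbaae"
Sliding window (track last position of each char):
  Position 0 ('f'): window [0,0] length 1 -- new best
  Position 1 ('b'): window [0,1] length 2 -- new best
  Position 2 ('b'): repeat (last at 1), move window start to 2
  Position 2 ('b'): window [2,2] length 1
  Position 3 ('h'): window [2,3] length 2
  Position 4 ('b'): repeat (last at 2), move window start to 3
  Position 4 ('b'): window [3,4] length 2
  Position 5 ('f'): window [3,5] length 3 -- new best
  Position 6 ('b'): repeat (last at 4), move window start to 5
  Position 6 ('b'): window [5,6] length 2
  Position 7 ('a'): window [5,7] length 3
  Position 8 ('a'): repeat (last at 7), move window start to 8
  Position 8 ('a'): window [8,8] length 1
  Position 9 ('e'): window [8,9] length 2
Longest substring with no repeats: "hbf" with length 3

3


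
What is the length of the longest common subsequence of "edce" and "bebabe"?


LCS of "edce" and "bebabe"
DP table:
           b    e    b    a    b    e
      0    0    0    0    0    0    0
  e   0    0    1    1    1    1    1
  d   0    0    1    1    1    1    1
  c   0    0    1    1    1    1    1
  e   0    0    1    1    1    1    2
LCS length = dp[4][6] = 2

2
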